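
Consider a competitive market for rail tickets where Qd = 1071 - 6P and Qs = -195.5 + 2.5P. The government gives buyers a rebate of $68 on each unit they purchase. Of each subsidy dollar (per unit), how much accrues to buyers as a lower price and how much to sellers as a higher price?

Buyers gain $20 per unit; sellers gain $48 per unit

Pre-subsidy: 1071 - 6P = -195.5 + 2.5P gives P* = 149, Q* = 177.
With the rebate, buyers effectively pay Pb = Ps − 68, where Ps is the price sellers receive.
Demand in terms of Ps becomes Qd = 1071 − 6(Ps − 68) = 1479 - 6Ps. Setting this equal to supply: 1479 - 6Ps = -195.5 + 2.5Ps, so Ps = 197.
Buyers pay Pb = 197 − 68 = 129; Q' = -195.5 + 2.5·197 = 297.
Buyers' price falls by P* − Pb = 149 − 129 = 20; sellers' price rises by Ps − P* = 197 − 149 = 48.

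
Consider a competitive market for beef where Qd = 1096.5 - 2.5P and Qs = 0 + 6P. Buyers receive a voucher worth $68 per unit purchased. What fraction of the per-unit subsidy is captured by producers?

Producer share = 5/17

Pre-subsidy: 1096.5 - 2.5P = 0 + 6P gives P* = 129, Q* = 774.
With the rebate, buyers effectively pay Pb = Ps − 68, where Ps is the price sellers receive.
Demand in terms of Ps becomes Qd = 1096.5 − 2.5(Ps − 68) = 1266.5 - 2.5Ps. Setting this equal to supply: 1266.5 - 2.5Ps = 0 + 6Ps, so Ps = 149.
Buyers pay Pb = 149 − 68 = 81; Q' = 0 + 6·149 = 894.
Buyers' price falls by P* − Pb = 129 − 81 = 48; sellers' price rises by Ps − P* = 149 − 129 = 20.
So producers capture 20/68 = 5/17 of each unit of subsidy.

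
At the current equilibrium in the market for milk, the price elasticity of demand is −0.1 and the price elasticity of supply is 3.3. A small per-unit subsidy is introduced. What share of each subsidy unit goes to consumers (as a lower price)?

For a small subsidy around the equilibrium, the benefit split depends on the relative slopes, which at a point are proportional to the elasticities.
Buyer share = εs/(εs + |εd|) = 3.3/(3.3 + 0.1) = 33/34; seller share = |εd|/(εs + |εd|) = 1/34.

Consumer share = 33/34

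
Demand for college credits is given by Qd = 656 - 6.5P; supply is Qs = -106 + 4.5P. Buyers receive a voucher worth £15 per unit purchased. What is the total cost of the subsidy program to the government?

Government cost = 162105/44

Pre-subsidy: 656 - 6.5P = -106 + 4.5P gives P* = 762/11, Q* = 2263/11.
With the rebate, buyers effectively pay Pb = Ps − 15, where Ps is the price sellers receive.
Demand in terms of Ps becomes Qd = 656 − 6.5(Ps − 15) = 753.5 - 6.5Ps. Setting this equal to supply: 753.5 - 6.5Ps = -106 + 4.5Ps, so Ps = 1719/22.
Buyers pay Pb = 1719/22 − 15 = 1389/22; Q' = -106 + 4.5·(1719/22) = 10807/44.
Government outlay = subsidy × quantity = 15 × 10807/44 = 162105/44.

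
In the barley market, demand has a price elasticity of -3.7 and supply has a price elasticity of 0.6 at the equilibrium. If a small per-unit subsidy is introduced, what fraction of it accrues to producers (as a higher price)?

For a small subsidy around the equilibrium, the benefit split depends on the relative slopes, which at a point are proportional to the elasticities.
Buyer share = εs/(εs + |εd|) = 0.6/(0.6 + 3.7) = 6/43; seller share = |εd|/(εs + |εd|) = 37/43.
So producers capture 37/43 of the subsidy.

Producer share = 37/43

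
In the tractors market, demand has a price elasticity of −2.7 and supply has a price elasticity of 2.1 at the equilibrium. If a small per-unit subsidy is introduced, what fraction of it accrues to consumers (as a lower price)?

For a small subsidy around the equilibrium, the benefit split depends on the relative slopes, which at a point are proportional to the elasticities.
Buyer share = εs/(εs + |εd|) = 2.1/(2.1 + 2.7) = 0.4375; seller share = |εd|/(εs + |εd|) = 0.5625.

Consumer share = 0.4375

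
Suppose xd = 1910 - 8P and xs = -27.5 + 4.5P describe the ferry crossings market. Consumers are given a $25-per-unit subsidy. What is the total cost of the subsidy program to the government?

Pre-subsidy: 1910 - 8P = -27.5 + 4.5P gives P* = 155, x* = 670.
With the rebate, buyers effectively pay Pb = Ps − 25, where Ps is the price sellers receive.
Demand in terms of Ps becomes xd = 1910 − 8(Ps − 25) = 2110 - 8Ps. Setting this equal to supply: 2110 - 8Ps = -27.5 + 4.5Ps, so Ps = 171.
Buyers pay Pb = 171 − 25 = 146; x' = -27.5 + 4.5·171 = 742.
Government outlay = subsidy × quantity = 25 × 742 = 18550.

Government cost = $18550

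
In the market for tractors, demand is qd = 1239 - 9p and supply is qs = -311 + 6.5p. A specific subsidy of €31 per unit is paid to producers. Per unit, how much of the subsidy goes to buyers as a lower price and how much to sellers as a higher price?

Buyers gain €13 per unit; sellers gain €18 per unit

Pre-subsidy: 1239 - 9p = -311 + 6.5p gives p* = 100, q* = 339.
With the subsidy, sellers receive ps = pb + 31 for each unit, where pb is the price buyers pay.
Supply in terms of pb becomes qs = -311 + 6.5(pb + 31) = -109.5 + 6.5pb. Setting this equal to demand: 1239 - 9pb = -109.5 + 6.5pb, so pb = 87.
Sellers receive ps = 87 + 31 = 118; q' = 1239 − 9·87 = 456.
Buyers' price falls by p* − pb = 100 − 87 = 13; sellers' price rises by ps − p* = 118 − 100 = 18.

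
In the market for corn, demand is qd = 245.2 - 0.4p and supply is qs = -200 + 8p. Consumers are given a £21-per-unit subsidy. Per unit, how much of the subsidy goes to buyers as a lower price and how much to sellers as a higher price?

Buyers gain £20 per unit; sellers gain £1 per unit

Pre-subsidy: 245.2 - 0.4p = -200 + 8p gives p* = 53, q* = 224.
With the rebate, buyers effectively pay pb = ps − 21, where ps is the price sellers receive.
Demand in terms of ps becomes qd = 245.2 − 0.4(ps − 21) = 253.6 - 0.4ps. Setting this equal to supply: 253.6 - 0.4ps = -200 + 8ps, so ps = 54.
Buyers pay pb = 54 − 21 = 33; q' = -200 + 8·54 = 232.
Buyers' price falls by p* − pb = 53 − 33 = 20; sellers' price rises by ps − p* = 54 − 53 = 1.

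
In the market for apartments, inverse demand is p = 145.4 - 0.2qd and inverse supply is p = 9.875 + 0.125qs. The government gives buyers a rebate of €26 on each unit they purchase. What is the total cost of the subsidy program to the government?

Pre-subsidy: 145.4 - 0.2q = 9.875 + 0.125q gives q* = 417 and p* = 62.
With the rebate, buyers effectively pay pb = ps − 26, where ps is the price sellers receive.
On the curves, pb = 145.4 - 0.2q and ps = 9.875 + 0.125q; the wedge ps − pb = 26 gives 9.875 + 0.125q − (145.4 - 0.2q) = 26, so q' = 497.
Then pb = 145.4 − 0.2·497 = 46 and ps = 9.875 + 0.125·497 = 72.
Government outlay = subsidy × quantity = 26 × 497 = 12922.

Government cost = €12922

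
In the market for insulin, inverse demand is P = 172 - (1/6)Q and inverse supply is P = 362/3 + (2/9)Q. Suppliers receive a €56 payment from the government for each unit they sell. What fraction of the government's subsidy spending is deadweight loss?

Pre-subsidy: 172 - (1/6)Q = 362/3 + (2/9)Q gives Q* = 132 and P* = 150.
With the subsidy, sellers receive Ps = Pb + 56 for each unit, where Pb is the price buyers pay.
On the curves, Pb = 172 - (1/6)Q and Ps = 362/3 + (2/9)Q; the wedge Ps − Pb = 56 gives 362/3 + (2/9)Q − (172 - (1/6)Q) = 56, so Q' = 276.
Then Pb = 172 − (1/6)·276 = 126 and Ps = 362/3 + (2/9)·276 = 182.
ΔCS = ½(132 + 276)(150 − 126) = 4896; ΔPS = ½(132 + 276)(182 − 150) = 6528.
Government spending = 56 × 276 = 15456.
DWL = ½ × 56 × (276 − 132) = 4032; fraction = 4032 / 15456 = 6/23.

DWL / government spending = 6/23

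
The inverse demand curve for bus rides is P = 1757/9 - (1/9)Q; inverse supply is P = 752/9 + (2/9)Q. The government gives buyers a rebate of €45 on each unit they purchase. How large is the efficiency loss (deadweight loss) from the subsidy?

Deadweight loss = €3037.5

Pre-subsidy: 1757/9 - (1/9)Q = 752/9 + (2/9)Q gives Q* = 335 and P* = 158.
With the rebate, buyers effectively pay Pb = Ps − 45, where Ps is the price sellers receive.
On the curves, Pb = 1757/9 - (1/9)Q and Ps = 752/9 + (2/9)Q; the wedge Ps − Pb = 45 gives 752/9 + (2/9)Q − (1757/9 - (1/9)Q) = 45, so Q' = 470.
Then Pb = 1757/9 − (1/9)·470 = 143 and Ps = 752/9 + (2/9)·470 = 188.
The subsidy expands output by 470 − 335 = 135 past the efficient level; on those units the gap between marginal cost and willingness to pay runs from 0 up to 45.
DWL = ½ × 45 × 135 = 3037.5.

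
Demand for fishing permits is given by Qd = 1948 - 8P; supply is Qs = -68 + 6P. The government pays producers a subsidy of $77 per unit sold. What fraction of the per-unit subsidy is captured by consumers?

Consumer share = 3/7

Pre-subsidy: 1948 - 8P = -68 + 6P gives P* = 144, Q* = 796.
With the subsidy, sellers receive Ps = Pb + 77 for each unit, where Pb is the price buyers pay.
Supply in terms of Pb becomes Qs = -68 + 6(Pb + 77) = 394 + 6Pb. Setting this equal to demand: 1948 - 8Pb = 394 + 6Pb, so Pb = 111.
Sellers receive Ps = 111 + 77 = 188; Q' = 1948 − 8·111 = 1060.
Buyers' price falls by P* − Pb = 144 − 111 = 33; sellers' price rises by Ps − P* = 188 − 144 = 44.
So consumers capture 33/77 = 3/7 of each unit of subsidy.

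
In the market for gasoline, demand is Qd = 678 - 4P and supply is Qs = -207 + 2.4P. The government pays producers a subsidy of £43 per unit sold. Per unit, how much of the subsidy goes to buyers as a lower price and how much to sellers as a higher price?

Pre-subsidy: 678 - 4P = -207 + 2.4P gives P* = 138.28125, Q* = 124.875.
With the subsidy, sellers receive Ps = Pb + 43 for each unit, where Pb is the price buyers pay.
Supply in terms of Pb becomes Qs = -207 + 2.4(Pb + 43) = -103.8 + 2.4Pb. Setting this equal to demand: 678 - 4Pb = -103.8 + 2.4Pb, so Pb = 122.15625.
Sellers receive Ps = 122.15625 + 43 = 165.15625; Q' = 678 − 4·122.15625 = 189.375.
Buyers' price falls by P* − Pb = 138.28125 − 122.15625 = 16.125; sellers' price rises by Ps − P* = 165.15625 − 138.28125 = 26.875.

Buyers gain £16.125 per unit; sellers gain £26.875 per unit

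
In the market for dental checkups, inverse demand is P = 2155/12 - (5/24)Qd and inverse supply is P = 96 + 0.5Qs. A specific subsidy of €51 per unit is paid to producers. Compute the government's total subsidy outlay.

Pre-subsidy: 2155/12 - (5/24)Q = 96 + 0.5Q gives Q* = 118 and P* = 155.
With the subsidy, sellers receive Ps = Pb + 51 for each unit, where Pb is the price buyers pay.
On the curves, Pb = 2155/12 - (5/24)Q and Ps = 96 + 0.5Q; the wedge Ps − Pb = 51 gives 96 + 0.5Q − (2155/12 - (5/24)Q) = 51, so Q' = 190.
Then Pb = 2155/12 − (5/24)·190 = 140 and Ps = 96 + 0.5·190 = 191.
Government outlay = subsidy × quantity = 51 × 190 = 9690.

Government cost = €9690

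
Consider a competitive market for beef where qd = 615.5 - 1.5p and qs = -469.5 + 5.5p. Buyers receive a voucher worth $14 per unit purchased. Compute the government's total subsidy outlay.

Government cost = $5593

Pre-subsidy: 615.5 - 1.5p = -469.5 + 5.5p gives p* = 155, q* = 383.
With the rebate, buyers effectively pay pb = ps − 14, where ps is the price sellers receive.
Demand in terms of ps becomes qd = 615.5 − 1.5(ps − 14) = 636.5 - 1.5ps. Setting this equal to supply: 636.5 - 1.5ps = -469.5 + 5.5ps, so ps = 158.
Buyers pay pb = 158 − 14 = 144; q' = -469.5 + 5.5·158 = 399.5.
Government outlay = subsidy × quantity = 14 × 399.5 = 5593.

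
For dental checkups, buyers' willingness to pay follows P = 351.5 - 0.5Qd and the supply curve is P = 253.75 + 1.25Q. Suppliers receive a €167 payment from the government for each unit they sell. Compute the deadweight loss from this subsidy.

Pre-subsidy: 351.5 - 0.5Q = 253.75 + 1.25Q gives Q* = 391/7 and P* = 2265/7.
With the subsidy, sellers receive Ps = Pb + 167 for each unit, where Pb is the price buyers pay.
On the curves, Pb = 351.5 - 0.5Q and Ps = 253.75 + 1.25Q; the wedge Ps − Pb = 167 gives 253.75 + 1.25Q − (351.5 - 0.5Q) = 167, so Q' = 1059/7.
Then Pb = 351.5 − 0.5·(1059/7) = 1931/7 and Ps = 253.75 + 1.25·(1059/7) = 3100/7.
The subsidy expands output by 1059/7 − 391/7 = 668/7 past the efficient level; on those units the gap between marginal cost and willingness to pay runs from 0 up to 167.
DWL = ½ × 167 × 668/7 = 55778/7.

Deadweight loss = 55778/7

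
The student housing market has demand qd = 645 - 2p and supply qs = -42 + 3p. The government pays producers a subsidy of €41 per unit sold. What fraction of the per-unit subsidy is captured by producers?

Producer share = 0.4

Pre-subsidy: 645 - 2p = -42 + 3p gives p* = 137.4, q* = 370.2.
With the subsidy, sellers receive ps = pb + 41 for each unit, where pb is the price buyers pay.
Supply in terms of pb becomes qs = -42 + 3(pb + 41) = 81 + 3pb. Setting this equal to demand: 645 - 2pb = 81 + 3pb, so pb = 112.8.
Sellers receive ps = 112.8 + 41 = 153.8; q' = 645 − 2·112.8 = 419.4.
Buyers' price falls by p* − pb = 137.4 − 112.8 = 24.6; sellers' price rises by ps − p* = 153.8 − 137.4 = 16.4.
So producers capture 16.4/41 = 0.4 of each unit of subsidy.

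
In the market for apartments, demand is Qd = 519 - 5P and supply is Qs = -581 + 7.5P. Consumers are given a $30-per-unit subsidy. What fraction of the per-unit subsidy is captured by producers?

Pre-subsidy: 519 - 5P = -581 + 7.5P gives P* = 88, Q* = 79.
With the rebate, buyers effectively pay Pb = Ps − 30, where Ps is the price sellers receive.
Demand in terms of Ps becomes Qd = 519 − 5(Ps − 30) = 669 - 5Ps. Setting this equal to supply: 669 - 5Ps = -581 + 7.5Ps, so Ps = 100.
Buyers pay Pb = 100 − 30 = 70; Q' = -581 + 7.5·100 = 169.
Buyers' price falls by P* − Pb = 88 − 70 = 18; sellers' price rises by Ps − P* = 100 − 88 = 12.
So producers capture 12/30 = 0.4 of each unit of subsidy.

Producer share = 0.4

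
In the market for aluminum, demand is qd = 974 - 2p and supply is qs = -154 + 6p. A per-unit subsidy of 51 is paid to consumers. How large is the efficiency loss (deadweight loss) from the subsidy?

Pre-subsidy: 974 - 2p = -154 + 6p gives p* = 141, q* = 692.
With the rebate, buyers effectively pay pb = ps − 51, where ps is the price sellers receive.
Demand in terms of ps becomes qd = 974 − 2(ps − 51) = 1076 - 2ps. Setting this equal to supply: 1076 - 2ps = -154 + 6ps, so ps = 153.75.
Buyers pay pb = 153.75 − 51 = 102.75; q' = -154 + 6·153.75 = 768.5.
The subsidy expands output by 768.5 − 692 = 76.5 past the efficient level; on those units the gap between marginal cost and willingness to pay runs from 0 up to 51.
DWL = ½ × 51 × 76.5 = 1950.75.

Deadweight loss = 1950.75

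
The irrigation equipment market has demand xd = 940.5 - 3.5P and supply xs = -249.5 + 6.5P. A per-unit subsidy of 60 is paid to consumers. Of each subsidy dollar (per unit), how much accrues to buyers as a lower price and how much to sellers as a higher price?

Pre-subsidy: 940.5 - 3.5P = -249.5 + 6.5P gives P* = 119, x* = 524.
With the rebate, buyers effectively pay Pb = Ps − 60, where Ps is the price sellers receive.
Demand in terms of Ps becomes xd = 940.5 − 3.5(Ps − 60) = 1150.5 - 3.5Ps. Setting this equal to supply: 1150.5 - 3.5Ps = -249.5 + 6.5Ps, so Ps = 140.
Buyers pay Pb = 140 − 60 = 80; x' = -249.5 + 6.5·140 = 660.5.
Buyers' price falls by P* − Pb = 119 − 80 = 39; sellers' price rises by Ps − P* = 140 − 119 = 21.

Buyers gain 39 per unit; sellers gain 21 per unit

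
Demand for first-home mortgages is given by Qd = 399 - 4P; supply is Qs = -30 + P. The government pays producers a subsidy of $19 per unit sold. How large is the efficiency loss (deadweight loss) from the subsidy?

Deadweight loss = $144.4

Pre-subsidy: 399 - 4P = -30 + P gives P* = 85.8, Q* = 55.8.
With the subsidy, sellers receive Ps = Pb + 19 for each unit, where Pb is the price buyers pay.
Supply in terms of Pb becomes Qs = -30 + 1(Pb + 19) = -11 + Pb. Setting this equal to demand: 399 - 4Pb = -11 + Pb, so Pb = 82.
Sellers receive Ps = 82 + 19 = 101; Q' = 399 − 4·82 = 71.
The subsidy expands output by 71 − 55.8 = 15.2 past the efficient level; on those units the gap between marginal cost and willingness to pay runs from 0 up to 19.
DWL = ½ × 19 × 15.2 = 144.4.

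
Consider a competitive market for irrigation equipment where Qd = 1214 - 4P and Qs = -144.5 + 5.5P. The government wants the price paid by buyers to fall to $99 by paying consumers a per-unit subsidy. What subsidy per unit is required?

At a buyer price of 99, quantity demanded is 1214 − 4·99 = 818.
Sellers supply 818 only when they receive Ps with -144.5 + 5.5·Ps = 818, i.e. Ps = 175.
s = Ps − Pb = 175 − 99 = 76.

Required subsidy s = $76 per unit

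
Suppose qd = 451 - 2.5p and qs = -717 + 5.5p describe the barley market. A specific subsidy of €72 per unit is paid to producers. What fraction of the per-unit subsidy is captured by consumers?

Consumer share = 0.6875

Pre-subsidy: 451 - 2.5p = -717 + 5.5p gives p* = 146, q* = 86.
With the subsidy, sellers receive ps = pb + 72 for each unit, where pb is the price buyers pay.
Supply in terms of pb becomes qs = -717 + 5.5(pb + 72) = -321 + 5.5pb. Setting this equal to demand: 451 - 2.5pb = -321 + 5.5pb, so pb = 96.5.
Sellers receive ps = 96.5 + 72 = 168.5; q' = 451 − 2.5·96.5 = 209.75.
Buyers' price falls by p* − pb = 146 − 96.5 = 49.5; sellers' price rises by ps − p* = 168.5 − 146 = 22.5.
So consumers capture 49.5/72 = 0.6875 of each unit of subsidy.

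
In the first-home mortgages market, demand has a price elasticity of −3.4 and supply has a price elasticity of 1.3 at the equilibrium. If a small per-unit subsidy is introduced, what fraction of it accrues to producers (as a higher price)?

Producer share = 34/47

For a small subsidy around the equilibrium, the benefit split depends on the relative slopes, which at a point are proportional to the elasticities.
Buyer share = εs/(εs + |εd|) = 1.3/(1.3 + 3.4) = 13/47; seller share = |εd|/(εs + |εd|) = 34/47.
So producers capture 34/47 of the subsidy.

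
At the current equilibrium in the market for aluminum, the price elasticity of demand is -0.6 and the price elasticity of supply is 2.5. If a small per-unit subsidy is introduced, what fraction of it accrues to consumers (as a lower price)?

For a small subsidy around the equilibrium, the benefit split depends on the relative slopes, which at a point are proportional to the elasticities.
Buyer share = εs/(εs + |εd|) = 2.5/(2.5 + 0.6) = 25/31; seller share = |εd|/(εs + |εd|) = 6/31.

Consumer share = 25/31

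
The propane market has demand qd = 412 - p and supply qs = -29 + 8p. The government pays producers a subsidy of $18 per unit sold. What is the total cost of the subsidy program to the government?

Government cost = $6822

Pre-subsidy: 412 - p = -29 + 8p gives p* = 49, q* = 363.
With the subsidy, sellers receive ps = pb + 18 for each unit, where pb is the price buyers pay.
Supply in terms of pb becomes qs = -29 + 8(pb + 18) = 115 + 8pb. Setting this equal to demand: 412 - pb = 115 + 8pb, so pb = 33.
Sellers receive ps = 33 + 18 = 51; q' = 412 − 1·33 = 379.
Government outlay = subsidy × quantity = 18 × 379 = 6822.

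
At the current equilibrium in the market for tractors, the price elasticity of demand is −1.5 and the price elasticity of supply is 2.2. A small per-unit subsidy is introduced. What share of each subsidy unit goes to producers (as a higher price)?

Producer share = 15/37

For a small subsidy around the equilibrium, the benefit split depends on the relative slopes, which at a point are proportional to the elasticities.
Buyer share = εs/(εs + |εd|) = 2.2/(2.2 + 1.5) = 22/37; seller share = |εd|/(εs + |εd|) = 15/37.
So producers capture 15/37 of the subsidy.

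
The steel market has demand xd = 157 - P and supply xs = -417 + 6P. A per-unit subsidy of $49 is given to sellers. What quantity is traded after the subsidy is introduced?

x' = 117

Pre-subsidy: 157 - P = -417 + 6P gives P* = 82, x* = 75.
With the subsidy, sellers receive Ps = Pb + 49 for each unit, where Pb is the price buyers pay.
Supply in terms of Pb becomes xs = -417 + 6(Pb + 49) = -123 + 6Pb. Setting this equal to demand: 157 - Pb = -123 + 6Pb, so Pb = 40.
Sellers receive Ps = 40 + 49 = 89; x' = 157 − 1·40 = 117.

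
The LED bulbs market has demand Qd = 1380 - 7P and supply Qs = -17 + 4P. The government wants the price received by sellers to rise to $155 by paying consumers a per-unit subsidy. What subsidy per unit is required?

Required subsidy s = $44 per unit

At a seller price of 155, quantity supplied is -17 + 4·155 = 603.
Buyers absorb 603 only when they pay Pb with 1380 − 7·Pb = 603, i.e. Pb = 111.
s = Ps − Pb = 155 − 111 = 44.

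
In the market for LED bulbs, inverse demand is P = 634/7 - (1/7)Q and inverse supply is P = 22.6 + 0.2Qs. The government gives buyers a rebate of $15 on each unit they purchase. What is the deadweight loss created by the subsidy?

Deadweight loss = $328.125

Pre-subsidy: 634/7 - (1/7)Q = 22.6 + 0.2Q gives Q* = 198.25 and P* = 62.25.
With the rebate, buyers effectively pay Pb = Ps − 15, where Ps is the price sellers receive.
On the curves, Pb = 634/7 - (1/7)Q and Ps = 22.6 + 0.2Q; the wedge Ps − Pb = 15 gives 22.6 + 0.2Q − (634/7 - (1/7)Q) = 15, so Q' = 242.
Then Pb = 634/7 − (1/7)·242 = 56 and Ps = 22.6 + 0.2·242 = 71.
The subsidy expands output by 242 − 198.25 = 43.75 past the efficient level; on those units the gap between marginal cost and willingness to pay runs from 0 up to 15.
DWL = ½ × 15 × 43.75 = 328.125.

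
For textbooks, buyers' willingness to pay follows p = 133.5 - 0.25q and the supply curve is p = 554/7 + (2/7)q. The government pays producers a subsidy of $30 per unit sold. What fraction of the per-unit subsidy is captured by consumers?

Pre-subsidy: 133.5 - 0.25q = 554/7 + (2/7)q gives q* = 1522/15 and p* = 1622/15.
With the subsidy, sellers receive ps = pb + 30 for each unit, where pb is the price buyers pay.
On the curves, pb = 133.5 - 0.25q and ps = 554/7 + (2/7)q; the wedge ps − pb = 30 gives 554/7 + (2/7)q − (133.5 - 0.25q) = 30, so q' = 2362/15.
Then pb = 133.5 − 0.25·(2362/15) = 1412/15 and ps = 554/7 + (2/7)·(2362/15) = 1862/15.
Buyers' price falls by p* − pb = 1622/15 − 1412/15 = 14; sellers' price rises by ps − p* = 1862/15 − 1622/15 = 16.
So consumers capture 14/30 = 7/15 of each unit of subsidy.

Consumer share = 7/15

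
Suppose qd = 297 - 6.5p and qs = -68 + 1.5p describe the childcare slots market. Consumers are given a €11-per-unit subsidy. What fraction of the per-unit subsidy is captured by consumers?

Pre-subsidy: 297 - 6.5p = -68 + 1.5p gives p* = 45.625, q* = 0.4375.
With the rebate, buyers effectively pay pb = ps − 11, where ps is the price sellers receive.
Demand in terms of ps becomes qd = 297 − 6.5(ps − 11) = 368.5 - 6.5ps. Setting this equal to supply: 368.5 - 6.5ps = -68 + 1.5ps, so ps = 54.5625.
Buyers pay pb = 54.5625 − 11 = 43.5625; q' = -68 + 1.5·54.5625 = 13.84375.
Buyers' price falls by p* − pb = 45.625 − 43.5625 = 2.0625; sellers' price rises by ps − p* = 54.5625 − 45.625 = 8.9375.
So consumers capture 2.0625/11 = 0.1875 of each unit of subsidy.

Consumer share = 0.1875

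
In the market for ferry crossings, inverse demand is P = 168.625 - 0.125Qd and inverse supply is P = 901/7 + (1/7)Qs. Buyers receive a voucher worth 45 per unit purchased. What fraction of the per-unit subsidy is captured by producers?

Producer share = 8/15

Pre-subsidy: 168.625 - 0.125Q = 901/7 + (1/7)Q gives Q* = 149 and P* = 150.
With the rebate, buyers effectively pay Pb = Ps − 45, where Ps is the price sellers receive.
On the curves, Pb = 168.625 - 0.125Q and Ps = 901/7 + (1/7)Q; the wedge Ps − Pb = 45 gives 901/7 + (1/7)Q − (168.625 - 0.125Q) = 45, so Q' = 317.
Then Pb = 168.625 − 0.125·317 = 129 and Ps = 901/7 + (1/7)·317 = 174.
Buyers' price falls by P* − Pb = 150 − 129 = 21; sellers' price rises by Ps − P* = 174 − 150 = 24.
So producers capture 24/45 = 8/15 of each unit of subsidy.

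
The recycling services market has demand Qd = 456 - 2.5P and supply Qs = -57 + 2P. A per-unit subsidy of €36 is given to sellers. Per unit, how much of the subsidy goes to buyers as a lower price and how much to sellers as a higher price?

Buyers gain €16 per unit; sellers gain €20 per unit

Pre-subsidy: 456 - 2.5P = -57 + 2P gives P* = 114, Q* = 171.
With the subsidy, sellers receive Ps = Pb + 36 for each unit, where Pb is the price buyers pay.
Supply in terms of Pb becomes Qs = -57 + 2(Pb + 36) = 15 + 2Pb. Setting this equal to demand: 456 - 2.5Pb = 15 + 2Pb, so Pb = 98.
Sellers receive Ps = 98 + 36 = 134; Q' = 456 − 2.5·98 = 211.
Buyers' price falls by P* − Pb = 114 − 98 = 16; sellers' price rises by Ps − P* = 134 − 114 = 20.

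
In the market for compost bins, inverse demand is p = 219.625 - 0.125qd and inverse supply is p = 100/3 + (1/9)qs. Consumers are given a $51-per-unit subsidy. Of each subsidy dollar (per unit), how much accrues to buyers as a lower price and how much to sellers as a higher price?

Buyers gain $27 per unit; sellers gain $24 per unit

Pre-subsidy: 219.625 - 0.125q = 100/3 + (1/9)q gives q* = 789 and p* = 121.
With the rebate, buyers effectively pay pb = ps − 51, where ps is the price sellers receive.
On the curves, pb = 219.625 - 0.125q and ps = 100/3 + (1/9)q; the wedge ps − pb = 51 gives 100/3 + (1/9)q − (219.625 - 0.125q) = 51, so q' = 1005.
Then pb = 219.625 − 0.125·1005 = 94 and ps = 100/3 + (1/9)·1005 = 145.
Buyers' price falls by p* − pb = 121 − 94 = 27; sellers' price rises by ps − p* = 145 − 121 = 24.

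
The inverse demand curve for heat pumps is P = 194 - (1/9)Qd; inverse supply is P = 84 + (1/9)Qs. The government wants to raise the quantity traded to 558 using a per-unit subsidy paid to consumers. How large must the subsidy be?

Required subsidy s = 14 per unit

At Q = 558, from the demand curve buyers pay Pb = 194 − (1/9)·558 = 132; from the supply curve sellers need Ps = 84 + (1/9)·558 = 146.
The subsidy must fill the gap: s = Ps − Pb = 146 − 132 = 14.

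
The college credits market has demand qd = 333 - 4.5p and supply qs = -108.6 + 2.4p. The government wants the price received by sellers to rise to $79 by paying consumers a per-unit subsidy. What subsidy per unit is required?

At a seller price of 79, quantity supplied is -108.6 + 2.4·79 = 81.
Buyers absorb 81 only when they pay pb with 333 − 4.5·pb = 81, i.e. pb = 56.
s = ps − pb = 79 − 56 = 23.

Required subsidy s = $23 per unit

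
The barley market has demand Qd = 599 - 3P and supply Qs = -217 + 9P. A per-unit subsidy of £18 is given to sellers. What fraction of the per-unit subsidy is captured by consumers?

Consumer share = 0.75

Pre-subsidy: 599 - 3P = -217 + 9P gives P* = 68, Q* = 395.
With the subsidy, sellers receive Ps = Pb + 18 for each unit, where Pb is the price buyers pay.
Supply in terms of Pb becomes Qs = -217 + 9(Pb + 18) = -55 + 9Pb. Setting this equal to demand: 599 - 3Pb = -55 + 9Pb, so Pb = 54.5.
Sellers receive Ps = 54.5 + 18 = 72.5; Q' = 599 − 3·54.5 = 435.5.
Buyers' price falls by P* − Pb = 68 − 54.5 = 13.5; sellers' price rises by Ps − P* = 72.5 − 68 = 4.5.
So consumers capture 13.5/18 = 0.75 of each unit of subsidy.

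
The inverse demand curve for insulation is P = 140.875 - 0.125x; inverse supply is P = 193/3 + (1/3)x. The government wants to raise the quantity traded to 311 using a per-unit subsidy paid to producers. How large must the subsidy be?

At x = 311, from the demand curve buyers pay Pb = 140.875 − 0.125·311 = 102; from the supply curve sellers need Ps = 193/3 + (1/3)·311 = 168.
The subsidy must fill the gap: s = Ps − Pb = 168 − 102 = 66.

Required subsidy s = 66 per unit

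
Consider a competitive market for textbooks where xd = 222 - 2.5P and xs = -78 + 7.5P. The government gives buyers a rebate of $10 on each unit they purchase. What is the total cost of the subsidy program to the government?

Government cost = $1657.5

Pre-subsidy: 222 - 2.5P = -78 + 7.5P gives P* = 30, x* = 147.
With the rebate, buyers effectively pay Pb = Ps − 10, where Ps is the price sellers receive.
Demand in terms of Ps becomes xd = 222 − 2.5(Ps − 10) = 247 - 2.5Ps. Setting this equal to supply: 247 - 2.5Ps = -78 + 7.5Ps, so Ps = 32.5.
Buyers pay Pb = 32.5 − 10 = 22.5; x' = -78 + 7.5·32.5 = 165.75.
Government outlay = subsidy × quantity = 10 × 165.75 = 1657.5.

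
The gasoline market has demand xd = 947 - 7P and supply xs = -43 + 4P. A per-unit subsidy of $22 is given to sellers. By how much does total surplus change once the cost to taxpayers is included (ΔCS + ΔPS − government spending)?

Net change in total surplus = -$616

Pre-subsidy: 947 - 7P = -43 + 4P gives P* = 90, x* = 317.
With the subsidy, sellers receive Ps = Pb + 22 for each unit, where Pb is the price buyers pay.
Supply in terms of Pb becomes xs = -43 + 4(Pb + 22) = 45 + 4Pb. Setting this equal to demand: 947 - 7Pb = 45 + 4Pb, so Pb = 82.
Sellers receive Ps = 82 + 22 = 104; x' = 947 − 7·82 = 373.
ΔCS = ½(317 + 373)(90 − 82) = 2760; ΔPS = ½(317 + 373)(104 − 90) = 4830.
Government spending = 22 × 373 = 8206.
Net change = 2760 + 4830 − 8206 = -616. The loss equals the DWL triangle ½·22·56.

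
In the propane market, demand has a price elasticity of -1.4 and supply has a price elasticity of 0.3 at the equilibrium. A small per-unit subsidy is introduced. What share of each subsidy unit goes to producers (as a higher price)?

Producer share = 14/17

For a small subsidy around the equilibrium, the benefit split depends on the relative slopes, which at a point are proportional to the elasticities.
Buyer share = εs/(εs + |εd|) = 0.3/(0.3 + 1.4) = 3/17; seller share = |εd|/(εs + |εd|) = 14/17.
So producers capture 14/17 of the subsidy.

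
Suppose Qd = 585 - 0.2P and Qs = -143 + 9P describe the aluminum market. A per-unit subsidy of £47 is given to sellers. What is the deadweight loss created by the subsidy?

Deadweight loss = 19881/92

Pre-subsidy: 585 - 0.2P = -143 + 9P gives P* = 1820/23, Q* = 13091/23.
With the subsidy, sellers receive Ps = Pb + 47 for each unit, where Pb is the price buyers pay.
Supply in terms of Pb becomes Qs = -143 + 9(Pb + 47) = 280 + 9Pb. Setting this equal to demand: 585 - 0.2Pb = 280 + 9Pb, so Pb = 1525/46.
Sellers receive Ps = 1525/46 + 47 = 3687/46; Q' = 585 − 0.2·(1525/46) = 26605/46.
The subsidy expands output by 26605/46 − 13091/23 = 423/46 past the efficient level; on those units the gap between marginal cost and willingness to pay runs from 0 up to 47.
DWL = ½ × 47 × 423/46 = 19881/92.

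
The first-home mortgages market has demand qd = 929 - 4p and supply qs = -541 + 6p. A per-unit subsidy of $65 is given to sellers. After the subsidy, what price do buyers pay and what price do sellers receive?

Buyers pay $108; sellers receive $173

Pre-subsidy: 929 - 4p = -541 + 6p gives p* = 147, q* = 341.
With the subsidy, sellers receive ps = pb + 65 for each unit, where pb is the price buyers pay.
Supply in terms of pb becomes qs = -541 + 6(pb + 65) = -151 + 6pb. Setting this equal to demand: 929 - 4pb = -151 + 6pb, so pb = 108.
Sellers receive ps = 108 + 65 = 173; q' = 929 − 4·108 = 497.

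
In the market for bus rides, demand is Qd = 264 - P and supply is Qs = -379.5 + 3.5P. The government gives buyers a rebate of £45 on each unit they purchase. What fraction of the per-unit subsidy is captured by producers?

Producer share = 2/9

Pre-subsidy: 264 - P = -379.5 + 3.5P gives P* = 143, Q* = 121.
With the rebate, buyers effectively pay Pb = Ps − 45, where Ps is the price sellers receive.
Demand in terms of Ps becomes Qd = 264 − 1(Ps − 45) = 309 - Ps. Setting this equal to supply: 309 - Ps = -379.5 + 3.5Ps, so Ps = 153.
Buyers pay Pb = 153 − 45 = 108; Q' = -379.5 + 3.5·153 = 156.
Buyers' price falls by P* − Pb = 143 − 108 = 35; sellers' price rises by Ps − P* = 153 − 143 = 10.
So producers capture 10/45 = 2/9 of each unit of subsidy.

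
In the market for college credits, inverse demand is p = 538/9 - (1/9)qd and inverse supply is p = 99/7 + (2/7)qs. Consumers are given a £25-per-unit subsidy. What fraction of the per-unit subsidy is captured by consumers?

Consumer share = 0.28

Pre-subsidy: 538/9 - (1/9)q = 99/7 + (2/7)q gives q* = 115 and p* = 47.
With the rebate, buyers effectively pay pb = ps − 25, where ps is the price sellers receive.
On the curves, pb = 538/9 - (1/9)q and ps = 99/7 + (2/7)q; the wedge ps − pb = 25 gives 99/7 + (2/7)q − (538/9 - (1/9)q) = 25, so q' = 178.
Then pb = 538/9 − (1/9)·178 = 40 and ps = 99/7 + (2/7)·178 = 65.
Buyers' price falls by p* − pb = 47 − 40 = 7; sellers' price rises by ps − p* = 65 − 47 = 18.
So consumers capture 7/25 = 0.28 of each unit of subsidy.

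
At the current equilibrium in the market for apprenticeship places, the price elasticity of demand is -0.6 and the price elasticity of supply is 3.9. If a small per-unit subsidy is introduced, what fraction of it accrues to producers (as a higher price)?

For a small subsidy around the equilibrium, the benefit split depends on the relative slopes, which at a point are proportional to the elasticities.
Buyer share = εs/(εs + |εd|) = 3.9/(3.9 + 0.6) = 13/15; seller share = |εd|/(εs + |εd|) = 2/15.
So producers capture 2/15 of the subsidy.

Producer share = 2/15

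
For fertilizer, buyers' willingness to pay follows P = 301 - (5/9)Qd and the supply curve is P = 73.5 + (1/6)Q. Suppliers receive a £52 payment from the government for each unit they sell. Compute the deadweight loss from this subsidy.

Deadweight loss = £1872

Pre-subsidy: 301 - (5/9)Q = 73.5 + (1/6)Q gives Q* = 315 and P* = 126.
With the subsidy, sellers receive Ps = Pb + 52 for each unit, where Pb is the price buyers pay.
On the curves, Pb = 301 - (5/9)Q and Ps = 73.5 + (1/6)Q; the wedge Ps − Pb = 52 gives 73.5 + (1/6)Q − (301 - (5/9)Q) = 52, so Q' = 387.
Then Pb = 301 − (5/9)·387 = 86 and Ps = 73.5 + (1/6)·387 = 138.
The subsidy expands output by 387 − 315 = 72 past the efficient level; on those units the gap between marginal cost and willingness to pay runs from 0 up to 52.
DWL = ½ × 52 × 72 = 1872.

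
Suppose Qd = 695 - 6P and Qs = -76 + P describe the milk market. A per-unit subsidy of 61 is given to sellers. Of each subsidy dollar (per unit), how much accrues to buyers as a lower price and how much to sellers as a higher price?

Pre-subsidy: 695 - 6P = -76 + P gives P* = 771/7, Q* = 239/7.
With the subsidy, sellers receive Ps = Pb + 61 for each unit, where Pb is the price buyers pay.
Supply in terms of Pb becomes Qs = -76 + 1(Pb + 61) = -15 + Pb. Setting this equal to demand: 695 - 6Pb = -15 + Pb, so Pb = 710/7.
Sellers receive Ps = 710/7 + 61 = 1137/7; Q' = 695 − 6·(710/7) = 605/7.
Buyers' price falls by P* − Pb = 771/7 − 710/7 = 61/7; sellers' price rises by Ps − P* = 1137/7 − 771/7 = 366/7.

Buyers gain 61/7 per unit; sellers gain 366/7 per unit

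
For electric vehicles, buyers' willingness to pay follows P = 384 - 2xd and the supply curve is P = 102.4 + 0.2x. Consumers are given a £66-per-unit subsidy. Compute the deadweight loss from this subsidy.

Deadweight loss = £990

Pre-subsidy: 384 - 2x = 102.4 + 0.2x gives x* = 128 and P* = 128.
With the rebate, buyers effectively pay Pb = Ps − 66, where Ps is the price sellers receive.
On the curves, Pb = 384 - 2x and Ps = 102.4 + 0.2x; the wedge Ps − Pb = 66 gives 102.4 + 0.2x − (384 - 2x) = 66, so x' = 158.
Then Pb = 384 − 2·158 = 68 and Ps = 102.4 + 0.2·158 = 134.
The subsidy expands output by 158 − 128 = 30 past the efficient level; on those units the gap between marginal cost and willingness to pay runs from 0 up to 66.
DWL = ½ × 66 × 30 = 990.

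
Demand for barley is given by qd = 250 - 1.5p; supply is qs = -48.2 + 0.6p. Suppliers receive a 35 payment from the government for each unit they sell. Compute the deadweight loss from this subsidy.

Deadweight loss = 262.5

Pre-subsidy: 250 - 1.5p = -48.2 + 0.6p gives p* = 142, q* = 37.
With the subsidy, sellers receive ps = pb + 35 for each unit, where pb is the price buyers pay.
Supply in terms of pb becomes qs = -48.2 + 0.6(pb + 35) = -27.2 + 0.6pb. Setting this equal to demand: 250 - 1.5pb = -27.2 + 0.6pb, so pb = 132.
Sellers receive ps = 132 + 35 = 167; q' = 250 − 1.5·132 = 52.
The subsidy expands output by 52 − 37 = 15 past the efficient level; on those units the gap between marginal cost and willingness to pay runs from 0 up to 35.
DWL = ½ × 35 × 15 = 262.5.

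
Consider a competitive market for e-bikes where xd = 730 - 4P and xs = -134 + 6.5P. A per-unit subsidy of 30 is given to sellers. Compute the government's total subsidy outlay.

Government cost = 99780/7

Pre-subsidy: 730 - 4P = -134 + 6.5P gives P* = 576/7, x* = 2806/7.
With the subsidy, sellers receive Ps = Pb + 30 for each unit, where Pb is the price buyers pay.
Supply in terms of Pb becomes xs = -134 + 6.5(Pb + 30) = 61 + 6.5Pb. Setting this equal to demand: 730 - 4Pb = 61 + 6.5Pb, so Pb = 446/7.
Sellers receive Ps = 446/7 + 30 = 656/7; x' = 730 − 4·(446/7) = 3326/7.
Government outlay = subsidy × quantity = 30 × 3326/7 = 99780/7.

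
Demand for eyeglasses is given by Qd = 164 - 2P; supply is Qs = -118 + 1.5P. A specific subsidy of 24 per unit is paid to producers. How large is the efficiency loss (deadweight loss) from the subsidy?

Deadweight loss = 1728/7

Pre-subsidy: 164 - 2P = -118 + 1.5P gives P* = 564/7, Q* = 20/7.
With the subsidy, sellers receive Ps = Pb + 24 for each unit, where Pb is the price buyers pay.
Supply in terms of Pb becomes Qs = -118 + 1.5(Pb + 24) = -82 + 1.5Pb. Setting this equal to demand: 164 - 2Pb = -82 + 1.5Pb, so Pb = 492/7.
Sellers receive Ps = 492/7 + 24 = 660/7; Q' = 164 − 2·(492/7) = 164/7.
The subsidy expands output by 164/7 − 20/7 = 144/7 past the efficient level; on those units the gap between marginal cost and willingness to pay runs from 0 up to 24.
DWL = ½ × 24 × 144/7 = 1728/7.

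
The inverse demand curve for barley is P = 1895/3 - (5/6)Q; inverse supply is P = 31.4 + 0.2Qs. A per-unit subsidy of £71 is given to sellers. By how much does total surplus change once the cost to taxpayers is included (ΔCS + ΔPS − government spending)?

Net change in total surplus = -75615/31

Pre-subsidy: 1895/3 - (5/6)Q = 31.4 + 0.2Q gives Q* = 18008/31 and P* = 4575/31.
With the subsidy, sellers receive Ps = Pb + 71 for each unit, where Pb is the price buyers pay.
On the curves, Pb = 1895/3 - (5/6)Q and Ps = 31.4 + 0.2Q; the wedge Ps − Pb = 71 gives 31.4 + 0.2Q − (1895/3 - (5/6)Q) = 71, so Q' = 20138/31.
Then Pb = 1895/3 − (5/6)·(20138/31) = 2800/31 and Ps = 31.4 + 0.2·(20138/31) = 5001/31.
ΔCS = ½(18008/31 + 20138/31)(4575/31 − 2800/31) = 33854575/961; ΔPS = ½(18008/31 + 20138/31)(5001/31 − 4575/31) = 8125098/961.
Government spending = 71 × 20138/31 = 1429798/31.
Net change = 33854575/961 + 8125098/961 − 1429798/31 = -75615/31. The loss equals the DWL triangle ½·71·2130/31.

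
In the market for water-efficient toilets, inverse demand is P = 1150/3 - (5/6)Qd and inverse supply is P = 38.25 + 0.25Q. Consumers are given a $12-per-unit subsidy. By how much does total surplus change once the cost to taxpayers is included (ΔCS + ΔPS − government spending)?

Pre-subsidy: 1150/3 - (5/6)Q = 38.25 + 0.25Q gives Q* = 4141/13 and P* = 3065/26.
With the rebate, buyers effectively pay Pb = Ps − 12, where Ps is the price sellers receive.
On the curves, Pb = 1150/3 - (5/6)Q and Ps = 38.25 + 0.25Q; the wedge Ps − Pb = 12 gives 38.25 + 0.25Q − (1150/3 - (5/6)Q) = 12, so Q' = 4285/13.
Then Pb = 1150/3 − (5/6)·(4285/13) = 2825/26 and Ps = 38.25 + 0.25·(4285/13) = 3137/26.
ΔCS = ½(4141/13 + 4285/13)(3065/26 − 2825/26) = 505560/169; ΔPS = ½(4141/13 + 4285/13)(3137/26 − 3065/26) = 151668/169.
Government spending = 12 × 4285/13 = 51420/13.
Net change = 505560/169 + 151668/169 − 51420/13 = -864/13. The loss equals the DWL triangle ½·12·144/13.

Net change in total surplus = -864/13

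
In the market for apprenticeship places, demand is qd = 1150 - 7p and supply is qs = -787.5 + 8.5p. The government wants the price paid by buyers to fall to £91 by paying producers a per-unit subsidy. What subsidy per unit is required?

At a buyer price of 91, quantity demanded is 1150 − 7·91 = 513.
Sellers supply 513 only when they receive ps with -787.5 + 8.5·ps = 513, i.e. ps = 153.
s = ps − pb = 153 − 91 = 62.

Required subsidy s = £62 per unit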